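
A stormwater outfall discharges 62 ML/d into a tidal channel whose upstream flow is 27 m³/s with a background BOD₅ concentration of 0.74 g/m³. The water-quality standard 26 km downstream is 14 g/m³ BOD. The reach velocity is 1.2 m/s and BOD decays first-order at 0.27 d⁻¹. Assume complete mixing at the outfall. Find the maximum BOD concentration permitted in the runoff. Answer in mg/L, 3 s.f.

551 mg/L

62 ML/d = 0.7176 m³/s.
Travel time to the compliance point: t = 2.6e+04/1.2 = 2.167e+04 s = 0.2508 d; decay factor exp(−0.27·0.2508) = 0.9345.
So the concentration just after mixing may be at most 14/0.9345 = 14.98 mg/L.
Mass balance: 14.98·27.72 = 0.7176·Cₑ + 27·0.74.
Cₑ = (415.2 − 19.98) / 0.7176 = 550.8 mg/L.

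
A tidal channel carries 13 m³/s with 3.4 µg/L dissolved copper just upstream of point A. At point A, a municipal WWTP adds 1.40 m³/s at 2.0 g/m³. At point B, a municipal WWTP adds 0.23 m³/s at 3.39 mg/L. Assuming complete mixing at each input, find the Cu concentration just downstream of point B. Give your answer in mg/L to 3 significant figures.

0.248 mg/L

3.4 µg/L = 0.0034 mg/L.
After input A: C = (13·0.0034 + 1.4·2) / 14.4 = 0.1975 mg/L.
After input B: C = (14.4·0.1975 + 0.23·3.39) / 14.63 = 0.2477 mg/L.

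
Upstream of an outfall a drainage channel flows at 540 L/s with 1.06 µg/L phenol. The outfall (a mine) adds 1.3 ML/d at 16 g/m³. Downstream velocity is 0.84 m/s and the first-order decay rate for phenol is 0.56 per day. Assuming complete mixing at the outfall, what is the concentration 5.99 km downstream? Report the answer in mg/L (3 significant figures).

0.415 mg/L

1.3 ML/d = 0.01505 m³/s.
540 L/s = 0.54 m³/s.
1.06 µg/L = 0.00106 mg/L.
After complete mixing, C₀ = (0.01505·16 + 0.54·0.00106) / 0.555 = 0.4348 mg/L.
Travel time t = 5990 m / 0.84 m/s = 7131 s = 0.08253 d.
C = 0.4348·exp(−0.56·0.08253) = 0.4348·0.9548 = 0.4151 mg/L.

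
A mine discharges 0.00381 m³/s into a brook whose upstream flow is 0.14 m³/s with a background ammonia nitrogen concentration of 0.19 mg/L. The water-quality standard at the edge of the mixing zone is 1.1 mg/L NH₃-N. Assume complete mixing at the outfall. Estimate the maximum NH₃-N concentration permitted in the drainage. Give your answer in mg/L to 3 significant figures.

34.5 mg/L

Mass balance: 1.1·0.1438 = 0.00381·Cₑ + 0.14·0.19.
Cₑ = (0.1582 − 0.0266) / 0.00381 = 34.54 mg/L.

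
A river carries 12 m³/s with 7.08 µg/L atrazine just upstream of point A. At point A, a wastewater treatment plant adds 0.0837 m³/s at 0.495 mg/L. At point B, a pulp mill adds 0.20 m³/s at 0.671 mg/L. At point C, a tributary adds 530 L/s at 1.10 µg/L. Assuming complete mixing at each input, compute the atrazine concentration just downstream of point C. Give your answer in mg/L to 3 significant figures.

7.08 µg/L = 0.00708 mg/L.
After input A: C = (12·0.00708 + 0.0837·0.495) / 12.08 = 0.01046 mg/L.
After input B: C = (12.08·0.01046 + 0.2·0.671) / 12.28 = 0.02121 mg/L.
530 L/s = 0.53 m³/s.
1.10 µg/L = 0.0011 mg/L.
After input C: C = (12.28·0.02121 + 0.53·0.0011) / 12.81 = 0.02038 mg/L.

0.0204 mg/L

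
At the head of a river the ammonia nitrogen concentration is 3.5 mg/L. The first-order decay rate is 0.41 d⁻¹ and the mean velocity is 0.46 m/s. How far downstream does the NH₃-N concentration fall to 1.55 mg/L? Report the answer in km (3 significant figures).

From C = C₀·e^(−kt), t = ln(C₀/C)/k = ln(3.5/1.55)/0.41 = 0.8145/0.41 = 1.987 d.
Distance = v·t = 0.46 m/s × 1.716e+05 s = 7.896e+04 m = 78.96 km.

79.0 km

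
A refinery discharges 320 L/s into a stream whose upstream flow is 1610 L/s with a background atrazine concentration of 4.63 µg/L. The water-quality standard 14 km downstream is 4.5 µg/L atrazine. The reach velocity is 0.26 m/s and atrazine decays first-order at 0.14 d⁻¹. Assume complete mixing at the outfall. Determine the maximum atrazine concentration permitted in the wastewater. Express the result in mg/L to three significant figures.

320 L/s = 0.32 m³/s.
1610 L/s = 1.61 m³/s.
4.63 µg/L = 0.00463 mg/L.
4.5 µg/L = 0.0045 mg/L.
Travel time to the compliance point: t = 1.4e+04/0.26 = 5.385e+04 s = 0.6232 d; decay factor exp(−0.14·0.6232) = 0.9164.
So the concentration just after mixing may be at most 0.0045/0.9164 = 0.00491 mg/L.
Mass balance: 0.00491·1.93 = 0.32·Cₑ + 1.61·0.00463.
Cₑ = (0.009477 − 0.007454) / 0.32 = 0.00632 mg/L.

0.00632 mg/L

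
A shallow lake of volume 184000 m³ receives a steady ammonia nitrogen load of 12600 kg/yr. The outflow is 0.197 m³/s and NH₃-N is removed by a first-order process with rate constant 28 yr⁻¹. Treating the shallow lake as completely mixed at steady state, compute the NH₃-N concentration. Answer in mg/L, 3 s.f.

Outflow Q = 0.197 m³/s × 3.156e+07 s/yr = 6.217e+06 m³/yr.
Steady-state CSTR mass balance: W = Q·C + k·V·C, so C = W/(Q + kV).
Q + kV = 6.217e+06 + 28·184000 = 1.137e+07 m³/yr.
C = 12600/1.137e+07 = 0.001108 kg/m³ = 1.108 mg/L.

1.11 mg/L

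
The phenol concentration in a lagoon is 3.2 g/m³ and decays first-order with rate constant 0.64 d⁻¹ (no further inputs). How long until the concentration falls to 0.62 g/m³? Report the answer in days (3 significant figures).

t = ln(C₀/C)/k = ln(3.2/0.62)/0.64 = 1.641/0.64 = 2.564 d.

2.56 d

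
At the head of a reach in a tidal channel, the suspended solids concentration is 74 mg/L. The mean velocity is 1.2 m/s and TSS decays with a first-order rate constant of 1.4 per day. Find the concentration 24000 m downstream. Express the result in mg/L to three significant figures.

53.5 mg/L

Travel time t = 24000 m / 1.2 m/s = 2.4e+04/1.2 = 2e+04 s = 0.2315 d.
First-order decay: C = 74·exp(−1.4·0.2315) = 74·0.7232 = 53.52 mg/L.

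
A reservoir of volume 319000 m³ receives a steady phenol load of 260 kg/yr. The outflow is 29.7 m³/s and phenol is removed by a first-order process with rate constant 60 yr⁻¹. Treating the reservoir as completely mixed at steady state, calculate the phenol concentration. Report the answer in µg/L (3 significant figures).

Outflow Q = 29.7 m³/s × 3.156e+07 s/yr = 9.373e+08 m³/yr.
Steady-state CSTR mass balance: W = Q·C + k·V·C, so C = W/(Q + kV).
Q + kV = 9.373e+08 + 60·319000 = 9.564e+08 m³/yr.
C = 260/9.564e+08 = 2.719e-07 kg/m³ = 0.0002719 mg/L = 0.2719 µg/L.

0.272 µg/L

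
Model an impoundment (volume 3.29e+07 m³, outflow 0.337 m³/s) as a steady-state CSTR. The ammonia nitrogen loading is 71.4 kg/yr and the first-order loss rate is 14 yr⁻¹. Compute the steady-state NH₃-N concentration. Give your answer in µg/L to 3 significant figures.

0.152 µg/L

Outflow Q = 0.337 m³/s × 3.156e+07 s/yr = 1.063e+07 m³/yr.
Steady-state CSTR mass balance: W = Q·C + k·V·C, so C = W/(Q + kV).
Q + kV = 1.063e+07 + 14·3.29e+07 = 4.712e+08 m³/yr.
C = 71.4/4.712e+08 = 1.515e-07 kg/m³ = 0.0001515 mg/L = 0.1515 µg/L.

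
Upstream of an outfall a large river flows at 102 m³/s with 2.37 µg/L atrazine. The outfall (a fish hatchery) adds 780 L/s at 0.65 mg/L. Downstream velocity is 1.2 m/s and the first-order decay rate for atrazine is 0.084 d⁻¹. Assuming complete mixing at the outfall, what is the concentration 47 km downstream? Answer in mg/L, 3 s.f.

780 L/s = 0.78 m³/s.
2.37 µg/L = 0.00237 mg/L.
After complete mixing, C₀ = (0.78·0.65 + 102·0.00237) / 102.8 = 0.007285 mg/L.
Travel time t = 4.7e+04 m / 1.2 m/s = 3.917e+04 s = 0.4533 d.
C = 0.007285·exp(−0.084·0.4533) = 0.007285·0.9626 = 0.007013 mg/L.

0.00701 mg/L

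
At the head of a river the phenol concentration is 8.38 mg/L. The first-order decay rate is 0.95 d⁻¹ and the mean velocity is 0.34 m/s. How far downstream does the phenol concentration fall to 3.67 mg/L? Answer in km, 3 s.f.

25.5 km

From C = C₀·e^(−kt), t = ln(C₀/C)/k = ln(8.38/3.67)/0.95 = 0.8257/0.95 = 0.8691 d.
Distance = v·t = 0.34 m/s × 7.509e+04 s = 2.553e+04 m = 25.53 km.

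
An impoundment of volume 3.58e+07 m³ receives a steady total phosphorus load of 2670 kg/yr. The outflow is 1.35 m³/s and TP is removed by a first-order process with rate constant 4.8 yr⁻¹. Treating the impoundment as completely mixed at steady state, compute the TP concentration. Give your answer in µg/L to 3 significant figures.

Outflow Q = 1.35 m³/s × 3.156e+07 s/yr = 4.26e+07 m³/yr.
Steady-state CSTR mass balance: W = Q·C + k·V·C, so C = W/(Q + kV).
Q + kV = 4.26e+07 + 4.8·3.58e+07 = 2.144e+08 m³/yr.
C = 2670/2.144e+08 = 1.245e-05 kg/m³ = 0.01245 mg/L = 12.45 µg/L.

12.5 µg/L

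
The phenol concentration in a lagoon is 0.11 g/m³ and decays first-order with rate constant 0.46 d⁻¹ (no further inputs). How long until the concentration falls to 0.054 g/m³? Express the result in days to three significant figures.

1.55 d

t = ln(C₀/C)/k = ln(0.11/0.054)/0.46 = 0.7115/0.46 = 1.547 d.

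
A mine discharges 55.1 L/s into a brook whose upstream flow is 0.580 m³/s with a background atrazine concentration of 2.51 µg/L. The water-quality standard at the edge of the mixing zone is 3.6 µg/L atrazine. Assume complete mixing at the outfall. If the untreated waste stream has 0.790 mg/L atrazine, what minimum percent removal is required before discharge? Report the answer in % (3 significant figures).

55.1 L/s = 0.0551 m³/s.
2.51 µg/L = 0.00251 mg/L.
3.6 µg/L = 0.0036 mg/L.
Mass balance: 0.0036·0.6351 = 0.0551·Cₑ + 0.58·0.00251.
Cₑ = (0.002286 − 0.001456) / 0.0551 = 0.01507 mg/L.
Required removal = 1 − 0.01507/0.790 = 98.09 %.

98.1 %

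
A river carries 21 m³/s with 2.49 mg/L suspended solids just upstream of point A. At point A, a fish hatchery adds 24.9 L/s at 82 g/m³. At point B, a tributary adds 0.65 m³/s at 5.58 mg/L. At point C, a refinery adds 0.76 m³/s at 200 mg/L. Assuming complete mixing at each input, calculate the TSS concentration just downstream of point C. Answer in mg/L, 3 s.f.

24.9 L/s = 0.0249 m³/s.
After input A: C = (21·2.49 + 0.0249·82) / 21.02 = 2.584 mg/L.
After input B: C = (21.02·2.584 + 0.65·5.58) / 21.67 = 2.674 mg/L.
After input C: C = (21.67·2.674 + 0.76·200) / 22.43 = 9.359 mg/L.

9.36 mg/L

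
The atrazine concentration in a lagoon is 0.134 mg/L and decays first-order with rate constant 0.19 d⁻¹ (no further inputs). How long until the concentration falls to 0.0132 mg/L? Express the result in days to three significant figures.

t = ln(C₀/C)/k = ln(0.134/0.0132)/0.19 = 2.318/0.19 = 12.2 d.

12.2 d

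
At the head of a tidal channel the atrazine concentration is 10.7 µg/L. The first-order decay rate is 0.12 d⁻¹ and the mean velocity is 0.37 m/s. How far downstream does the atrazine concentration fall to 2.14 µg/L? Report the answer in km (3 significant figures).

429 km

From C = C₀·e^(−kt), t = ln(C₀/C)/k = ln(10.7/2.14)/0.12 = 1.609/0.12 = 13.41 d.
Distance = v·t = 0.37 m/s × 1.159e+06 s = 4.288e+05 m = 428.8 km.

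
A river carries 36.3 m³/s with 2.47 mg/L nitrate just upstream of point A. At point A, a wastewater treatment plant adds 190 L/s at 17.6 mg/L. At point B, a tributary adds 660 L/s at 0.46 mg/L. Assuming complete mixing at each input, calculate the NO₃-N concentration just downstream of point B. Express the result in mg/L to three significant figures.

2.51 mg/L

190 L/s = 0.19 m³/s.
After input A: C = (36.3·2.47 + 0.19·17.6) / 36.49 = 2.549 mg/L.
660 L/s = 0.66 m³/s.
After input B: C = (36.49·2.549 + 0.66·0.46) / 37.15 = 2.512 mg/L.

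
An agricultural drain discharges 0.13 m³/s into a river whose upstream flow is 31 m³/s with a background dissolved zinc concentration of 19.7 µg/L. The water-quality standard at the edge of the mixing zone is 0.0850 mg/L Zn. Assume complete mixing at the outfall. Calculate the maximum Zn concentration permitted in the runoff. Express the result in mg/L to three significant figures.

15.7 mg/L

19.7 µg/L = 0.0197 mg/L.
Mass balance: 0.085·31.13 = 0.13·Cₑ + 31·0.0197.
Cₑ = (2.646 − 0.6107) / 0.13 = 15.66 mg/L.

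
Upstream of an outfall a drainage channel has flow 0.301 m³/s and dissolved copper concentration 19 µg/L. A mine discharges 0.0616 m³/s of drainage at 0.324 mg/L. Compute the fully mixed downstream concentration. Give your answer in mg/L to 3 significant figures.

0.0708 mg/L

19 µg/L = 0.019 mg/L.
Flow-weighted mixing gives C = (0.0616·0.324 + 0.301·0.019) / (0.0616 + 0.301) = 0.02568/0.3626 = 0.07081 mg/L.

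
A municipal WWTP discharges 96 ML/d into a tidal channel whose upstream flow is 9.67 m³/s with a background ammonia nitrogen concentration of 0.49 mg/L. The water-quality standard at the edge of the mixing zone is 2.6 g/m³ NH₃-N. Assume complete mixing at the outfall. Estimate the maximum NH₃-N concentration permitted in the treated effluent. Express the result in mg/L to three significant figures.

21.0 mg/L

96 ML/d = 1.111 m³/s.
Mass balance: 2.6·10.78 = 1.111·Cₑ + 9.67·0.49.
Cₑ = (28.03 − 4.738) / 1.111 = 20.96 mg/L.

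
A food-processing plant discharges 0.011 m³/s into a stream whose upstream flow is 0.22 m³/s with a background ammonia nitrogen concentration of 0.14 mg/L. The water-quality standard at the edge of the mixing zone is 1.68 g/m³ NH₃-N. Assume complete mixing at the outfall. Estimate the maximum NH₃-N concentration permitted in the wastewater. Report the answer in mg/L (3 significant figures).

32.5 mg/L

Mass balance: 1.68·0.231 = 0.011·Cₑ + 0.22·0.14.
Cₑ = (0.3881 − 0.0308) / 0.011 = 32.48 mg/L.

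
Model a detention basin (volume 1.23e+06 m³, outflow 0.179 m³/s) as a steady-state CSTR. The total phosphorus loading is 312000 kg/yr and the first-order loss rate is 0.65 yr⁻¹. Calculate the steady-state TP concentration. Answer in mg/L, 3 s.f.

48.4 mg/L

Outflow Q = 0.179 m³/s × 3.156e+07 s/yr = 5.649e+06 m³/yr.
Steady-state CSTR mass balance: W = Q·C + k·V·C, so C = W/(Q + kV).
Q + kV = 5.649e+06 + 0.65·1.23e+06 = 6.448e+06 m³/yr.
C = 312000/6.448e+06 = 0.04838 kg/m³ = 48.38 mg/L.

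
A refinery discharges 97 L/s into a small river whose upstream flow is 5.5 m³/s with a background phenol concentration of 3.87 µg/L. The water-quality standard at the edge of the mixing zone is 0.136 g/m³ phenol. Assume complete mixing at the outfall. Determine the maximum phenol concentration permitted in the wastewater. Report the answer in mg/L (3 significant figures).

97 L/s = 0.097 m³/s.
3.87 µg/L = 0.00387 mg/L.
Mass balance: 0.136·5.597 = 0.097·Cₑ + 5.5·0.00387.
Cₑ = (0.7612 − 0.02129) / 0.097 = 7.628 mg/L.

7.63 mg/L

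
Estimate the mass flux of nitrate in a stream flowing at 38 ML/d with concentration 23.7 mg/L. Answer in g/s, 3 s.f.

10.4 g/s

38 ML/d = 0.4398 m³/s.
Mass flux = Q·C = 0.4398 m³/s × 23.7 g/m³ = 10.42 g/s.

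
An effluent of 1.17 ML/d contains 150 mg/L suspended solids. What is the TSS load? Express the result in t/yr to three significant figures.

64.1 t/yr

1.17 ML/d = 0.01354 m³/s.
Mass flux = Q·C = 0.01354 m³/s × 150 g/m³ = 2.031 g/s.
= 2.031 g/s × 31.56 = 64.1 t/yr.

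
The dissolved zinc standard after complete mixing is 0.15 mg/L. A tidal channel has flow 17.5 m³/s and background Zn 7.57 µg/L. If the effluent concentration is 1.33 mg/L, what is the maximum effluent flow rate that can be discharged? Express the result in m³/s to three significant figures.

7.57 µg/L = 0.00757 mg/L.
Mass balance at complete mixing: C_std·(Q_w + Q_r) = Q_w·C_e + Q_r·C_b.
Rearranging, Q_w = Q_r·(C_std − C_b)/(C_e − C_std) = 17.5·(0.15 − 0.00757) / (1.33 − 0.15) = 2.112 m³/s.

2.11 m³/s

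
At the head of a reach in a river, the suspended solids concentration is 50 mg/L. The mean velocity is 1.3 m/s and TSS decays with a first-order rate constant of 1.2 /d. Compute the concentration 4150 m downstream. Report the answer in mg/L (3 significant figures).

47.8 mg/L

Travel time t = 4150 m / 1.3 m/s = 4150/1.3 = 3192 s = 0.03695 d.
First-order decay: C = 50·exp(−1.2·0.03695) = 50·0.9566 = 47.83 mg/L.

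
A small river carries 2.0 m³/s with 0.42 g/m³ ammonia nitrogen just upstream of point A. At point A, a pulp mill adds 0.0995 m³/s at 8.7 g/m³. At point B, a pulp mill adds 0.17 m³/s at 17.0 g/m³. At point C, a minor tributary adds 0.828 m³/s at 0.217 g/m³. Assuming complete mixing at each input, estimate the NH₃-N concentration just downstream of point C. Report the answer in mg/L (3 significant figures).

After input A: C = (2·0.42 + 0.0995·8.7) / 2.099 = 0.8124 mg/L.
After input B: C = (2.099·0.8124 + 0.17·17) / 2.269 = 2.025 mg/L.
After input C: C = (2.269·2.025 + 0.828·0.217) / 3.097 = 1.542 mg/L.

1.54 mg/L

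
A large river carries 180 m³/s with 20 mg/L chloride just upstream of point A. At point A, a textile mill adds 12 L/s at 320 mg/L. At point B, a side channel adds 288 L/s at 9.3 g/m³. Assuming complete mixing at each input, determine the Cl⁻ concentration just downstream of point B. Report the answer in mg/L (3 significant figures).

12 L/s = 0.012 m³/s.
After input A: C = (180·20 + 0.012·320) / 180 = 20.02 mg/L.
288 L/s = 0.288 m³/s.
After input B: C = (180·20.02 + 0.288·9.3) / 180.3 = 20 mg/L.

20.0 mg/L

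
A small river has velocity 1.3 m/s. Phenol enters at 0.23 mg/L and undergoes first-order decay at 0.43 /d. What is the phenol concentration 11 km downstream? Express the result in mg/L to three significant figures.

Travel time t = 11 km / 1.3 m/s = 1.1e+04/1.3 = 8462 s = 0.09793 d.
First-order decay: C = 0.23·exp(−0.43·0.09793) = 0.23·0.9588 = 0.2205 mg/L.

0.221 mg/L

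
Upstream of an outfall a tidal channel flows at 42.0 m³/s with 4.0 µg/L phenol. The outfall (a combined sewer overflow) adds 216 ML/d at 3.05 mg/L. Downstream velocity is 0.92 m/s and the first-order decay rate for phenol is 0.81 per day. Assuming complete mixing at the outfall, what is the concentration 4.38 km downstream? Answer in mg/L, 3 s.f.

216 ML/d = 2.5 m³/s.
4.0 µg/L = 0.004 mg/L.
After complete mixing, C₀ = (2.5·3.05 + 42·0.004) / 44.5 = 0.1751 mg/L.
Travel time t = 4380 m / 0.92 m/s = 4761 s = 0.0551 d.
C = 0.1751·exp(−0.81·0.0551) = 0.1751·0.9563 = 0.1675 mg/L.

0.167 mg/L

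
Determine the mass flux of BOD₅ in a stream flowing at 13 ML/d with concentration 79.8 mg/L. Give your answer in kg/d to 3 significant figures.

1040 kg/d

13 ML/d = 0.1505 m³/s.
Mass flux = Q·C = 0.1505 m³/s × 79.8 g/m³ = 12.01 g/s.
= 12.01 g/s × 86.4 = 1037 kg/d.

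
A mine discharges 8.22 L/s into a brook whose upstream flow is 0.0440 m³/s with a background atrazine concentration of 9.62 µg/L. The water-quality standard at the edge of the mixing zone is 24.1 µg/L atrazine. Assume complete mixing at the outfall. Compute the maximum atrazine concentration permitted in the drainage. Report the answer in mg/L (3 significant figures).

0.102 mg/L

8.22 L/s = 0.00822 m³/s.
9.62 µg/L = 0.00962 mg/L.
24.1 µg/L = 0.0241 mg/L.
Mass balance: 0.0241·0.05222 = 0.00822·Cₑ + 0.044·0.00962.
Cₑ = (0.001259 − 0.0004233) / 0.00822 = 0.1016 mg/L.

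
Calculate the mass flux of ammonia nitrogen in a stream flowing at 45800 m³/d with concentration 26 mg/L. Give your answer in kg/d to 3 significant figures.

1190 kg/d

45800 m³/d = 0.5301 m³/s.
Mass flux = Q·C = 0.5301 m³/s × 26 g/m³ = 13.78 g/s.
= 13.78 g/s × 86.4 = 1191 kg/d.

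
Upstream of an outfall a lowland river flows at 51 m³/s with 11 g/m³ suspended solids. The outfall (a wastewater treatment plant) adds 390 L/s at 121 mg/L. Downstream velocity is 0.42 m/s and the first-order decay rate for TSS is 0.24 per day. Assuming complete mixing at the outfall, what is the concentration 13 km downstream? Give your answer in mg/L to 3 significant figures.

390 L/s = 0.39 m³/s.
After complete mixing, C₀ = (0.39·121 + 51·11) / 51.39 = 11.83 mg/L.
Travel time t = 1.3e+04 m / 0.42 m/s = 3.095e+04 s = 0.3582 d.
C = 11.83·exp(−0.24·0.3582) = 11.83·0.9176 = 10.86 mg/L.

10.9 mg/L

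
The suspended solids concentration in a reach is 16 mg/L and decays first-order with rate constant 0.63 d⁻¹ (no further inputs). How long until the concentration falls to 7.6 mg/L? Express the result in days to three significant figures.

1.18 d

t = ln(C₀/C)/k = ln(16/7.6)/0.63 = 0.7444/0.63 = 1.182 d.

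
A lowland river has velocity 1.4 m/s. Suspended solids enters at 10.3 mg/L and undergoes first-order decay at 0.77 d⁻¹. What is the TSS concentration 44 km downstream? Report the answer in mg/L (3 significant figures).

7.78 mg/L

Travel time t = 44 km / 1.4 m/s = 4.4e+04/1.4 = 3.143e+04 s = 0.3638 d.
First-order decay: C = 10.3·exp(−0.77·0.3638) = 10.3·0.7557 = 7.784 mg/L.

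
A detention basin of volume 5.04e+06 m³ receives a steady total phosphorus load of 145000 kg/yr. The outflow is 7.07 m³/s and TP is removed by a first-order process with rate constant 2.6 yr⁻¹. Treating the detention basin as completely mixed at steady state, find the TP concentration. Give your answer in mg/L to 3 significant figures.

Outflow Q = 7.07 m³/s × 3.156e+07 s/yr = 2.231e+08 m³/yr.
Steady-state CSTR mass balance: W = Q·C + k·V·C, so C = W/(Q + kV).
Q + kV = 2.231e+08 + 2.6·5.04e+06 = 2.362e+08 m³/yr.
C = 145000/2.362e+08 = 0.0006138 kg/m³ = 0.6138 mg/L.

0.614 mg/L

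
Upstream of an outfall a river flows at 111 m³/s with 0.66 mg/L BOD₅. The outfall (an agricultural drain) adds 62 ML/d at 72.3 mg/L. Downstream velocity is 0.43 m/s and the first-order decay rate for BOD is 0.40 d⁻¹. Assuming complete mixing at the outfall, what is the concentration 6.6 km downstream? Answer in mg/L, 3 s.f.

1.04 mg/L

62 ML/d = 0.7176 m³/s.
After complete mixing, C₀ = (0.7176·72.3 + 111·0.66) / 111.7 = 1.12 mg/L.
Travel time t = 6600 m / 0.43 m/s = 1.535e+04 s = 0.1776 d.
C = 1.12·exp(−0.40·0.1776) = 1.12·0.9314 = 1.043 mg/L.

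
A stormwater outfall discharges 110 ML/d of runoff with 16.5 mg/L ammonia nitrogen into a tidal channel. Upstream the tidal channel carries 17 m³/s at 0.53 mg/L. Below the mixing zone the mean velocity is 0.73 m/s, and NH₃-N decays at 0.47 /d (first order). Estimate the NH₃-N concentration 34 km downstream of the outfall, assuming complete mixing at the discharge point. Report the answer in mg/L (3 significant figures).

1.28 mg/L

110 ML/d = 1.273 m³/s.
After complete mixing, C₀ = (1.273·16.5 + 17·0.53) / 18.27 = 1.643 mg/L.
Travel time t = 3.4e+04 m / 0.73 m/s = 4.658e+04 s = 0.5391 d.
C = 1.643·exp(−0.47·0.5391) = 1.643·0.7762 = 1.275 mg/L.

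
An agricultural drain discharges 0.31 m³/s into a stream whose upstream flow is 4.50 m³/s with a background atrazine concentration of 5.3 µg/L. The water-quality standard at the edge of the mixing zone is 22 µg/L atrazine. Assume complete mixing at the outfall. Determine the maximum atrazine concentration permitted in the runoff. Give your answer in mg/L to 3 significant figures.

0.264 mg/L

5.3 µg/L = 0.0053 mg/L.
22 µg/L = 0.022 mg/L.
Mass balance: 0.022·4.81 = 0.31·Cₑ + 4.5·0.0053.
Cₑ = (0.1058 − 0.02385) / 0.31 = 0.2644 mg/L.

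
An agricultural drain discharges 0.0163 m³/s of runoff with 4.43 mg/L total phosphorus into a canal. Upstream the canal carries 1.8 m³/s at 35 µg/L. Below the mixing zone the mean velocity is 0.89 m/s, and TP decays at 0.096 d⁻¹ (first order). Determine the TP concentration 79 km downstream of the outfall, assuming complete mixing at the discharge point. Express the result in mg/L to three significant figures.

0.0675 mg/L

35 µg/L = 0.035 mg/L.
After complete mixing, C₀ = (0.0163·4.43 + 1.8·0.035) / 1.816 = 0.07444 mg/L.
Travel time t = 7.9e+04 m / 0.89 m/s = 8.876e+04 s = 1.027 d.
C = 0.07444·exp(−0.096·1.027) = 0.07444·0.9061 = 0.06745 mg/L.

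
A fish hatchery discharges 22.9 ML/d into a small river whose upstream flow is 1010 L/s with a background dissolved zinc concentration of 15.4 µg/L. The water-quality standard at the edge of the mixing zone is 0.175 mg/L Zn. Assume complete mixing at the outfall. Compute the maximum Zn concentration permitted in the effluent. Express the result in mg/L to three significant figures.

0.783 mg/L

22.9 ML/d = 0.265 m³/s.
1010 L/s = 1.01 m³/s.
15.4 µg/L = 0.0154 mg/L.
Mass balance: 0.175·1.275 = 0.265·Cₑ + 1.01·0.0154.
Cₑ = (0.2231 − 0.01555) / 0.265 = 0.7832 mg/L.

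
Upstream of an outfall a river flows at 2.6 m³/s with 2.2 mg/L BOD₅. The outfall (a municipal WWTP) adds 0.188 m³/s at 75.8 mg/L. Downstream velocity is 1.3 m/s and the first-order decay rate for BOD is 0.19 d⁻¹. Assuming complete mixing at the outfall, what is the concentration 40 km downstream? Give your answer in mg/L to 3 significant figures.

After complete mixing, C₀ = (0.188·75.8 + 2.6·2.2) / 2.788 = 7.163 mg/L.
Travel time t = 4e+04 m / 1.3 m/s = 3.077e+04 s = 0.3561 d.
C = 7.163·exp(−0.19·0.3561) = 7.163·0.9346 = 6.694 mg/L.

6.69 mg/L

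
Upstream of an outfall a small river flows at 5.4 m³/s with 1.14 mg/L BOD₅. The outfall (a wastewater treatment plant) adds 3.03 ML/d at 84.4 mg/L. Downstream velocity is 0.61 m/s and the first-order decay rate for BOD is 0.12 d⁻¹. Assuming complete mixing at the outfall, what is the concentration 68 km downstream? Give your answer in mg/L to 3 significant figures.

1.44 mg/L

3.03 ML/d = 0.03507 m³/s.
After complete mixing, C₀ = (0.03507·84.4 + 5.4·1.14) / 5.435 = 1.677 mg/L.
Travel time t = 6.8e+04 m / 0.61 m/s = 1.115e+05 s = 1.29 d.
C = 1.677·exp(−0.12·1.29) = 1.677·0.8566 = 1.437 mg/L.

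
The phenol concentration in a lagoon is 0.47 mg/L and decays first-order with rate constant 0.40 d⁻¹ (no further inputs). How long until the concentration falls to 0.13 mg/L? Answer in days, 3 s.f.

t = ln(C₀/C)/k = ln(0.47/0.13)/0.40 = 1.285/0.40 = 3.213 d.

3.21 d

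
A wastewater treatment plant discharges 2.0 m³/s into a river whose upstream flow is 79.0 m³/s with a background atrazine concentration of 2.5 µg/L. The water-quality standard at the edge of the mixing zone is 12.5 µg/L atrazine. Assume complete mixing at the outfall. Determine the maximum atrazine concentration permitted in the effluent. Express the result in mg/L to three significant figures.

2.5 µg/L = 0.0025 mg/L.
12.5 µg/L = 0.0125 mg/L.
Mass balance: 0.0125·81 = 2·Cₑ + 79·0.0025.
Cₑ = (1.012 − 0.1975) / 2 = 0.4075 mg/L.

0.407 mg/L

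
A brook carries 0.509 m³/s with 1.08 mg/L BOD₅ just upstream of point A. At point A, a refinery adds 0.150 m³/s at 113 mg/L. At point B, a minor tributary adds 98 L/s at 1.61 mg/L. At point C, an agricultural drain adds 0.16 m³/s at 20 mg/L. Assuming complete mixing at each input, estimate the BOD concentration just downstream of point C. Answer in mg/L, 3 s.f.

After input A: C = (0.509·1.08 + 0.15·113) / 0.659 = 26.55 mg/L.
98 L/s = 0.098 m³/s.
After input B: C = (0.659·26.55 + 0.098·1.61) / 0.757 = 23.33 mg/L.
After input C: C = (0.757·23.33 + 0.16·20) / 0.917 = 22.75 mg/L.

22.7 mg/L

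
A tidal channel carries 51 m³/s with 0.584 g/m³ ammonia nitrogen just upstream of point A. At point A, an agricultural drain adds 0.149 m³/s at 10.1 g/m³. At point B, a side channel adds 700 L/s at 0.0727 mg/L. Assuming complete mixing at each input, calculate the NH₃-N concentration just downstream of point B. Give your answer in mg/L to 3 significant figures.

0.604 mg/L

After input A: C = (51·0.584 + 0.149·10.1) / 51.15 = 0.6117 mg/L.
700 L/s = 0.7 m³/s.
After input B: C = (51.15·0.6117 + 0.7·0.0727) / 51.85 = 0.6044 mg/L.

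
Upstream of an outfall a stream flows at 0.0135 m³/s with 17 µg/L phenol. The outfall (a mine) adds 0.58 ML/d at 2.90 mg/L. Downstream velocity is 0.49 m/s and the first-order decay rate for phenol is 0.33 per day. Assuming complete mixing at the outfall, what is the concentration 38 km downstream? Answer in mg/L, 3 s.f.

0.725 mg/L

0.58 ML/d = 0.006713 m³/s.
17 µg/L = 0.017 mg/L.
After complete mixing, C₀ = (0.006713·2.9 + 0.0135·0.017) / 0.02021 = 0.9745 mg/L.
Travel time t = 3.8e+04 m / 0.49 m/s = 7.755e+04 s = 0.8976 d.
C = 0.9745·exp(−0.33·0.8976) = 0.9745·0.7436 = 0.7247 mg/L.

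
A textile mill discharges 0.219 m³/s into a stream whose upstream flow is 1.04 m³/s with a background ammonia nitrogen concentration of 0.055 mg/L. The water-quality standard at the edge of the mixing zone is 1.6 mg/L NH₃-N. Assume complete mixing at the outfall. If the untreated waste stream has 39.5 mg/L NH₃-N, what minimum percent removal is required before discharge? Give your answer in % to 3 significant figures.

77.4 %

Mass balance: 1.6·1.259 = 0.219·Cₑ + 1.04·0.055.
Cₑ = (2.014 − 0.0572) / 0.219 = 8.937 mg/L.
Required removal = 1 − 8.937/39.5 = 77.37 %.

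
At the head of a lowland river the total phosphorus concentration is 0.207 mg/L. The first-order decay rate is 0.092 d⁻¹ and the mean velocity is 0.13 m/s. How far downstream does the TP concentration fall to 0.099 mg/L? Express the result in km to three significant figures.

90.1 km

From C = C₀·e^(−kt), t = ln(C₀/C)/k = ln(0.207/0.099)/0.092 = 0.7376/0.092 = 8.017 d.
Distance = v·t = 0.13 m/s × 6.927e+05 s = 9.005e+04 m = 90.05 km.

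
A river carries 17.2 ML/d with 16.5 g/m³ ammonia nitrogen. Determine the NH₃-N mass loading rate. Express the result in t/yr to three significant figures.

104 t/yr

17.2 ML/d = 0.1991 m³/s.
Mass flux = Q·C = 0.1991 m³/s × 16.5 g/m³ = 3.285 g/s.
= 3.285 g/s × 31.56 = 103.7 t/yr.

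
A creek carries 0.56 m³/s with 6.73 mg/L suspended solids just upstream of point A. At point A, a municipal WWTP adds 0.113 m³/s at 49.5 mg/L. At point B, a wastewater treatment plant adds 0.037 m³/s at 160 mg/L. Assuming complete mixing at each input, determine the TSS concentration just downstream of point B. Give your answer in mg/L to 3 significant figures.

After input A: C = (0.56·6.73 + 0.113·49.5) / 0.673 = 13.91 mg/L.
After input B: C = (0.673·13.91 + 0.037·160) / 0.71 = 21.52 mg/L.

21.5 mg/L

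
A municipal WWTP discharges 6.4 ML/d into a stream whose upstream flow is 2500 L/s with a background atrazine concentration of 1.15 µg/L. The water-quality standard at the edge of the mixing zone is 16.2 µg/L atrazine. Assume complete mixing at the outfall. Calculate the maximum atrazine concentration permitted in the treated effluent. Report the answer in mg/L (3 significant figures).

6.4 ML/d = 0.07407 m³/s.
2500 L/s = 2.5 m³/s.
1.15 µg/L = 0.00115 mg/L.
16.2 µg/L = 0.0162 mg/L.
Mass balance: 0.0162·2.574 = 0.07407·Cₑ + 2.5·0.00115.
Cₑ = (0.0417 − 0.002875) / 0.07407 = 0.5241 mg/L.

0.524 mg/L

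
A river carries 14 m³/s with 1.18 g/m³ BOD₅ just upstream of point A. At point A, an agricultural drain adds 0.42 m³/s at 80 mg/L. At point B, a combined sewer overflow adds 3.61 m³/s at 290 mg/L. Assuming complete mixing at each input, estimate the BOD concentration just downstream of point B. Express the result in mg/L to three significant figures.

60.8 mg/L

After input A: C = (14·1.18 + 0.42·80) / 14.42 = 3.476 mg/L.
After input B: C = (14.42·3.476 + 3.61·290) / 18.03 = 60.84 mg/L.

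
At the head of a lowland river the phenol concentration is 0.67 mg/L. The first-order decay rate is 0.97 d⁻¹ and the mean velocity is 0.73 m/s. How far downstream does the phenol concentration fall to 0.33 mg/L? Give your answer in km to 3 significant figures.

46.0 km

From C = C₀·e^(−kt), t = ln(C₀/C)/k = ln(0.67/0.33)/0.97 = 0.7082/0.97 = 0.7301 d.
Distance = v·t = 0.73 m/s × 6.308e+04 s = 4.605e+04 m = 46.05 km.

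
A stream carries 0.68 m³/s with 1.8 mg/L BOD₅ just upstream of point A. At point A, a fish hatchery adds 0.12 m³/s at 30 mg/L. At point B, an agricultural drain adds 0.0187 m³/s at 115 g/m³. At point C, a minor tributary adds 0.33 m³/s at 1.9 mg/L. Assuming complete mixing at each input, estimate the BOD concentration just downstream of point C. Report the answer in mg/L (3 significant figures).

6.62 mg/L

After input A: C = (0.68·1.8 + 0.12·30) / 0.8 = 6.03 mg/L.
After input B: C = (0.8·6.03 + 0.0187·115) / 0.8187 = 8.519 mg/L.
After input C: C = (0.8187·8.519 + 0.33·1.9) / 1.149 = 6.617 mg/L.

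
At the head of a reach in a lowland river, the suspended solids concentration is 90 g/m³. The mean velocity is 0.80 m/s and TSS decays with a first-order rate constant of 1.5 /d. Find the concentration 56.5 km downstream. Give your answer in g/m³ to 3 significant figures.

26.4 g/m³

Travel time t = 56.5 km / 0.80 m/s = 5.65e+04/0.80 = 7.062e+04 s = 0.8174 d.
First-order decay: C = 90·exp(−1.5·0.8174) = 90·0.2934 = 26.41 g/m³.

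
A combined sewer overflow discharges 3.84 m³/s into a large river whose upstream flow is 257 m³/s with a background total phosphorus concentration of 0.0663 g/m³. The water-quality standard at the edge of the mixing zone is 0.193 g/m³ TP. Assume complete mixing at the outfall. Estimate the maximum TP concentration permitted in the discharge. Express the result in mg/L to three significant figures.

8.67 mg/L

Mass balance: 0.193·260.8 = 3.84·Cₑ + 257·0.0663.
Cₑ = (50.34 − 17.04) / 3.84 = 8.673 mg/L.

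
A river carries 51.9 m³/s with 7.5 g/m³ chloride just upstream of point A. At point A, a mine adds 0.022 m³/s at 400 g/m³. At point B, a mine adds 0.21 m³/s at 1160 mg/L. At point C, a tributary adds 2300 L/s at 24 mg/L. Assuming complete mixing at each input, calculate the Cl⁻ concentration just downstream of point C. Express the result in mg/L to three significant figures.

12.8 mg/L

After input A: C = (51.9·7.5 + 0.022·400) / 51.92 = 7.666 mg/L.
After input B: C = (51.92·7.666 + 0.21·1160) / 52.13 = 12.31 mg/L.
2300 L/s = 2.3 m³/s.
After input C: C = (52.13·12.31 + 2.3·24) / 54.43 = 12.8 mg/L.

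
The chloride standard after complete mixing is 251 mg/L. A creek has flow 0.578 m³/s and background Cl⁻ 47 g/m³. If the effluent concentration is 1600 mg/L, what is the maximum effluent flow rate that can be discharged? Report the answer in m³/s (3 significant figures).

Mass balance at complete mixing: C_std·(Q_w + Q_r) = Q_w·C_e + Q_r·C_b.
Rearranging, Q_w = Q_r·(C_std − C_b)/(C_e − C_std) = 0.578·(251 − 47) / (1600 − 251) = 0.08741 m³/s.

0.0874 m³/s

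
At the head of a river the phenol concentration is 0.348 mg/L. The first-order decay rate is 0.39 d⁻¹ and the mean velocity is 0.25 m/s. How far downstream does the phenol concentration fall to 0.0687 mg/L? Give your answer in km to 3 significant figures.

From C = C₀·e^(−kt), t = ln(C₀/C)/k = ln(0.348/0.0687)/0.39 = 1.622/0.39 = 4.16 d.
Distance = v·t = 0.25 m/s × 3.594e+05 s = 8.986e+04 m = 89.86 km.

89.9 km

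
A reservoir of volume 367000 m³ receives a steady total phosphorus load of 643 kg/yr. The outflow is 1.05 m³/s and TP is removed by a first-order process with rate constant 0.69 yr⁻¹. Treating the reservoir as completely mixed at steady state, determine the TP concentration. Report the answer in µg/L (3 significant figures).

19.3 µg/L

Outflow Q = 1.05 m³/s × 3.156e+07 s/yr = 3.314e+07 m³/yr.
Steady-state CSTR mass balance: W = Q·C + k·V·C, so C = W/(Q + kV).
Q + kV = 3.314e+07 + 0.69·367000 = 3.339e+07 m³/yr.
C = 643/3.339e+07 = 1.926e-05 kg/m³ = 0.01926 mg/L = 19.26 µg/L.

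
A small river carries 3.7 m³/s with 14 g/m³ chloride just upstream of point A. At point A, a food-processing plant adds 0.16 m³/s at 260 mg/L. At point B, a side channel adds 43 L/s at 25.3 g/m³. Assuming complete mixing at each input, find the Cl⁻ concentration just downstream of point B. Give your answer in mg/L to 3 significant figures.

24.2 mg/L

After input A: C = (3.7·14 + 0.16·260) / 3.86 = 24.2 mg/L.
43 L/s = 0.043 m³/s.
After input B: C = (3.86·24.2 + 0.043·25.3) / 3.903 = 24.21 mg/L.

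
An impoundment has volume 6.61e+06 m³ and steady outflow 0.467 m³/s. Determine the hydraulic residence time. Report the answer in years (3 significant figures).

Q = 0.467 m³/s × 3.156e+07 s/yr = 1.474e+07 m³/yr.
Hydraulic residence time τ = V/Q = 6.61e+06/1.474e+07 = 0.4485 yr.

0.449 yr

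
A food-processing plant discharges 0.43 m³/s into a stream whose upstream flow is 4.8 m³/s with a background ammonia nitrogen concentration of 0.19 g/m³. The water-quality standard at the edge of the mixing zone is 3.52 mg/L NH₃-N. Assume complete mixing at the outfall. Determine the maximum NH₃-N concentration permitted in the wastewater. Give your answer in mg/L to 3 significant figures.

Mass balance: 3.52·5.23 = 0.43·Cₑ + 4.8·0.19.
Cₑ = (18.41 − 0.912) / 0.43 = 40.69 mg/L.

40.7 mg/L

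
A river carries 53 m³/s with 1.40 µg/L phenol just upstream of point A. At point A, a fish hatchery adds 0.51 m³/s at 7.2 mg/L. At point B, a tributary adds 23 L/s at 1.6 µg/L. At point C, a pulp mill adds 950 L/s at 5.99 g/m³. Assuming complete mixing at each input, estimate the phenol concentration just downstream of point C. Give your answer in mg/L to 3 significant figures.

1.40 µg/L = 0.0014 mg/L.
After input A: C = (53·0.0014 + 0.51·7.2) / 53.51 = 0.07001 mg/L.
23 L/s = 0.023 m³/s.
1.6 µg/L = 0.0016 mg/L.
After input B: C = (53.51·0.07001 + 0.023·0.0016) / 53.53 = 0.06998 mg/L.
950 L/s = 0.95 m³/s.
After input C: C = (53.53·0.06998 + 0.95·5.99) / 54.48 = 0.1732 mg/L.

0.173 mg/L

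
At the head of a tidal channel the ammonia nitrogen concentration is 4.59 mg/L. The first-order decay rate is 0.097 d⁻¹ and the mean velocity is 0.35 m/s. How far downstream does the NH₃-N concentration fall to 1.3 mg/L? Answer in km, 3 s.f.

393 km

From C = C₀·e^(−kt), t = ln(C₀/C)/k = ln(4.59/1.3)/0.097 = 1.262/0.097 = 13.01 d.
Distance = v·t = 0.35 m/s × 1.124e+06 s = 3.933e+05 m = 393.3 km.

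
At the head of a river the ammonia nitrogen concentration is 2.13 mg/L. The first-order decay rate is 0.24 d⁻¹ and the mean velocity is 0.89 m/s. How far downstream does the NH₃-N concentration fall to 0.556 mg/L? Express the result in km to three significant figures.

From C = C₀·e^(−kt), t = ln(C₀/C)/k = ln(2.13/0.556)/0.24 = 1.343/0.24 = 5.596 d.
Distance = v·t = 0.89 m/s × 4.835e+05 s = 4.303e+05 m = 430.3 km.

430 km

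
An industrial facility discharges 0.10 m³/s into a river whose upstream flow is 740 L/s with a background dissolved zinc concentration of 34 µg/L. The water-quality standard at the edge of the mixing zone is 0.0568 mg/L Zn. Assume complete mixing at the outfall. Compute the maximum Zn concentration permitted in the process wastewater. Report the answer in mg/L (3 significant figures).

740 L/s = 0.74 m³/s.
34 µg/L = 0.034 mg/L.
Mass balance: 0.0568·0.84 = 0.1·Cₑ + 0.74·0.034.
Cₑ = (0.04771 − 0.02516) / 0.1 = 0.2255 mg/L.

0.226 mg/L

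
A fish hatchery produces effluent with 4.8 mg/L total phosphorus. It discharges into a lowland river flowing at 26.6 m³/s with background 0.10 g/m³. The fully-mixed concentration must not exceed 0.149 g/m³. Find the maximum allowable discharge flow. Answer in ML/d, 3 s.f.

Mass balance at complete mixing: C_std·(Q_w + Q_r) = Q_w·C_e + Q_r·C_b.
Rearranging, Q_w = Q_r·(C_std − C_b)/(C_e − C_std) = 26.6·(0.149 − 0.1) / (4.8 − 0.149) = 0.2802 m³/s.
= 24.21 ML/d.

24.2 ML/d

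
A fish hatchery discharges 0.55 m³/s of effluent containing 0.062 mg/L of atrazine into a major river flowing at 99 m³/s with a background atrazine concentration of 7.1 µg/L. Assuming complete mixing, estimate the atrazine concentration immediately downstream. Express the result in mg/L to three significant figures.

7.1 µg/L = 0.0071 mg/L.
Flow-weighted mixing gives C = (0.55·0.062 + 99·0.0071) / (0.55 + 99) = 0.737/99.55 = 0.007403 mg/L.

0.00740 mg/L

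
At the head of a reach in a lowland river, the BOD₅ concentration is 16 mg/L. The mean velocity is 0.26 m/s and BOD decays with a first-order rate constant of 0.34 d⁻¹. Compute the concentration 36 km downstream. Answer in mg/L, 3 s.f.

9.28 mg/L

Travel time t = 36 km / 0.26 m/s = 3.6e+04/0.26 = 1.385e+05 s = 1.603 d.
First-order decay: C = 16·exp(−0.34·1.603) = 16·0.5799 = 9.279 mg/L.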